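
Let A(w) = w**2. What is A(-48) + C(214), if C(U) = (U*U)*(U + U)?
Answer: 19602992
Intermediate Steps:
C(U) = 2*U**3 (C(U) = U**2*(2*U) = 2*U**3)
A(-48) + C(214) = (-48)**2 + 2*214**3 = 2304 + 2*9800344 = 2304 + 19600688 = 19602992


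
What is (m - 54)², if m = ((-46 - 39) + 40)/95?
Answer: 1071225/361 ≈ 2967.4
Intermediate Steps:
m = -9/19 (m = (-85 + 40)*(1/95) = -45*1/95 = -9/19 ≈ -0.47368)
(m - 54)² = (-9/19 - 54)² = (-1035/19)² = 1071225/361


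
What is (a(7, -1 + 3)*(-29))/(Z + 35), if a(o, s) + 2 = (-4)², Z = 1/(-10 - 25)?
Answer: -7105/612 ≈ -11.609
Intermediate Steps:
Z = -1/35 (Z = 1/(-35) = -1/35 ≈ -0.028571)
a(o, s) = 14 (a(o, s) = -2 + (-4)² = -2 + 16 = 14)
(a(7, -1 + 3)*(-29))/(Z + 35) = (14*(-29))/(-1/35 + 35) = -406/1224/35 = -406*35/1224 = -7105/612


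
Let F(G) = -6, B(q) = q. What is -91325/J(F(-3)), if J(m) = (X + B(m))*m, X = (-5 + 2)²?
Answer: 91325/18 ≈ 5073.6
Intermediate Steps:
X = 9 (X = (-3)² = 9)
J(m) = m*(9 + m) (J(m) = (9 + m)*m = m*(9 + m))
-91325/J(F(-3)) = -91325*(-1/(6*(9 - 6))) = -91325/((-6*3)) = -91325/(-18) = -91325*(-1/18) = 91325/18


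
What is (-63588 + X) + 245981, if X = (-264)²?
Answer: 252089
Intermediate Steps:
X = 69696
(-63588 + X) + 245981 = (-63588 + 69696) + 245981 = 6108 + 245981 = 252089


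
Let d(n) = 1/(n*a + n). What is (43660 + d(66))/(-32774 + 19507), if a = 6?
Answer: -20170921/6129354 ≈ -3.2909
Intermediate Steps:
d(n) = 1/(7*n) (d(n) = 1/(n*6 + n) = 1/(6*n + n) = 1/(7*n))
(43660 + d(66))/(-32774 + 19507) = (43660 + (1/7)/66)/(-32774 + 19507) = (43660 + (1/7)*(1/66))/(-13267) = (43660 + 1/462)*(-1/13267) = (20170921/462)*(-1/13267) = -20170921/6129354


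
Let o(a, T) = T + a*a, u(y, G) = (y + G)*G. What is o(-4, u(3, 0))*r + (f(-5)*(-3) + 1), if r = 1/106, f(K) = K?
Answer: 856/53 ≈ 16.151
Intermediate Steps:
u(y, G) = G*(G + y) (u(y, G) = (G + y)*G = G*(G + y))
o(a, T) = T + a²
r = 1/106 ≈ 0.0094340
o(-4, u(3, 0))*r + (f(-5)*(-3) + 1) = (0*(0 + 3) + (-4)²)*(1/106) + (-5*(-3) + 1) = (0*3 + 16)*(1/106) + (15 + 1) = (0 + 16)*(1/106) + 16 = 16*(1/106) + 16 = 8/53 + 16 = 856/53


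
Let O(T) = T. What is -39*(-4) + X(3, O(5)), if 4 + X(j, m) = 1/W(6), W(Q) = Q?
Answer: 913/6 ≈ 152.17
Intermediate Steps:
X(j, m) = -23/6 (X(j, m) = -4 + 1/6 = -4 + ⅙ = -23/6)
-39*(-4) + X(3, O(5)) = -39*(-4) - 23/6 = -13*(-12) - 23/6 = 156 - 23/6 = 913/6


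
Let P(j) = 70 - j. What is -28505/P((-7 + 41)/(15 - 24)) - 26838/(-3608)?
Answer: -113474241/299464 ≈ -378.92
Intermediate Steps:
-28505/P((-7 + 41)/(15 - 24)) - 26838/(-3608) = -28505/(70 - (-7 + 41)/(15 - 24)) - 26838/(-3608) = -28505/(70 - 34/(-9)) - 26838*(-1/3608) = -28505/(70 - 34*(-1)/9) + 13419/1804 = -28505/(70 - 1*(-34/9)) + 13419/1804 = -28505/(70 + 34/9) + 13419/1804 = -28505/664/9 + 13419/1804 = -28505*9/664 + 13419/1804 = -256545/664 + 13419/1804 = -113474241/299464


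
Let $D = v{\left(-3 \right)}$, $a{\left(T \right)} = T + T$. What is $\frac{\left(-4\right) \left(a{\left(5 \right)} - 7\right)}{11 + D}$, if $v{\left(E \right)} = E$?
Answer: $- \frac{3}{2} \approx -1.5$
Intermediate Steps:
$a{\left(T \right)} = 2 T$
$D = -3$
$\frac{\left(-4\right) \left(a{\left(5 \right)} - 7\right)}{11 + D} = \frac{\left(-4\right) \left(2 \cdot 5 - 7\right)}{11 - 3} = \frac{\left(-4\right) \left(10 - 7\right)}{8} = \left(-4\right) 3 \cdot \frac{1}{8} = \left(-12\right) \frac{1}{8} = - \frac{3}{2}$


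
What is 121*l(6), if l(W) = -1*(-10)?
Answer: 1210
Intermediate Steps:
l(W) = 10
121*l(6) = 121*10 = 1210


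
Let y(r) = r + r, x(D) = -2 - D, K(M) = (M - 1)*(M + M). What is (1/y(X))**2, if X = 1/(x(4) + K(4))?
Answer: 81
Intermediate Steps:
K(M) = 2*M*(-1 + M) (K(M) = (-1 + M)*(2*M) = 2*M*(-1 + M))
X = 1/18 (X = 1/((-2 - 1*4) + 2*4*(-1 + 4)) = 1/((-2 - 4) + 2*4*3) = 1/(-6 + 24) = 1/18 ≈ 0.055556)
y(r) = 2*r
(1/y(X))**2 = (1/(2*(1/18)))**2 = (1/(1/9))**2 = 9**2 = 81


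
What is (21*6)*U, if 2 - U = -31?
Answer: 4158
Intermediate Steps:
U = 33 (U = 2 - 1*(-31) = 2 + 31 = 33)
(21*6)*U = (21*6)*33 = 126*33 = 4158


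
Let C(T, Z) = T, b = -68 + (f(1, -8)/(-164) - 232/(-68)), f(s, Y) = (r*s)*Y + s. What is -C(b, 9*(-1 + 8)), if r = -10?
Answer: 181449/2788 ≈ 65.082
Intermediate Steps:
f(s, Y) = s - 10*Y*s (f(s, Y) = (-10*s)*Y + s = -10*Y*s + s = s - 10*Y*s)
b = -181449/2788 (b = -68 + ((1*(1 - 10*(-8)))/(-164) - 232/(-68)) = -68 + ((1*(1 + 80))*(-1/164) - 232*(-1/68)) = -68 + ((1*81)*(-1/164) + 58/17) = -68 + (81*(-1/164) + 58/17) = -68 + (-81/164 + 58/17) = -68 + 8135/2788 = -181449/2788 ≈ -65.082)
-C(b, 9*(-1 + 8)) = -1*(-181449/2788) = 181449/2788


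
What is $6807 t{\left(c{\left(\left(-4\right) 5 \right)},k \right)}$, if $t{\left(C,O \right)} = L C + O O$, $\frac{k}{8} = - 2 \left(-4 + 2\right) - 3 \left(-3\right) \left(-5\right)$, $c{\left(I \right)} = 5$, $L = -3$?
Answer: $732222183$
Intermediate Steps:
$k = -328$ ($k = 8 \left(- 2 \left(-4 + 2\right) - 3 \left(-3\right) \left(-5\right)\right) = 8 \left(\left(-2\right) \left(-2\right) - \left(-9\right) \left(-5\right)\right) = 8 \left(4 - 45\right) = 8 \left(-41\right) = -328$)
$t{\left(C,O \right)} = O^{2} - 3 C$ ($t{\left(C,O \right)} = - 3 C + O O = - 3 C + O^{2} = O^{2} - 3 C$)
$6807 t{\left(c{\left(\left(-4\right) 5 \right)},k \right)} = 6807 \left(\left(-328\right)^{2} - 15\right) = 6807 \left(107584 - 15\right) = 6807 \cdot 107569 = 732222183$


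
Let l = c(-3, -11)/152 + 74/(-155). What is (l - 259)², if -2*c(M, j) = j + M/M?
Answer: 37362815175169/555073600 ≈ 67312.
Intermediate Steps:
c(M, j) = -½ - j/2 (c(M, j) = -(j + M/M)/2 = -(j + 1)/2 = -(1 + j)/2 = -½ - j/2)
l = -10473/23560 (l = (-½ - ½*(-11))/152 + 74/(-155) = (-½ + 11/2)*(1/152) + 74*(-1/155) = 5*(1/152) - 74/155 = 5/152 - 74/155 = -10473/23560 ≈ -0.44452)
(l - 259)² = (-10473/23560 - 259)² = (-6112513/23560)² = 37362815175169/555073600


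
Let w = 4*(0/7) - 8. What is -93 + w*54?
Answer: -525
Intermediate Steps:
w = -8 (w = 4*(0*(1/7)) - 8 = 4*0 - 8 = 0 - 8 = -8)
-93 + w*54 = -93 - 8*54 = -93 - 432 = -525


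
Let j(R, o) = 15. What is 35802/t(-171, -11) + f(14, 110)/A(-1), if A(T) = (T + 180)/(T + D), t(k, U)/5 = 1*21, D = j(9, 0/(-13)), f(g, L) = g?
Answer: 2143046/6265 ≈ 342.07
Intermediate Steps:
D = 15
t(k, U) = 105 (t(k, U) = 5*(1*21) = 5*21 = 105)
A(T) = (180 + T)/(15 + T) (A(T) = (T + 180)/(T + 15) = (180 + T)/(15 + T))
35802/t(-171, -11) + f(14, 110)/A(-1) = 35802/105 + 14/(((180 - 1)/(15 - 1))) = 35802*(1/105) + 14/((179/14)) = 11934/35 + 14/(((1/14)*179)) = 11934/35 + 14/(179/14) = 11934/35 + 14*(14/179) = 11934/35 + 196/179 = 2143046/6265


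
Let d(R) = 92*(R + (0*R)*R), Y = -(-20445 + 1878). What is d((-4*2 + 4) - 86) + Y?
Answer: 10287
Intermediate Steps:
Y = 18567 (Y = -1*(-18567) = 18567)
d(R) = 92*R (d(R) = 92*(R + 0*R) = 92*(R + 0) = 92*R)
d((-4*2 + 4) - 86) + Y = 92*((-4*2 + 4) - 86) + 18567 = 92*((-8 + 4) - 86) + 18567 = 92*(-4 - 86) + 18567 = 92*(-90) + 18567 = -8280 + 18567 = 10287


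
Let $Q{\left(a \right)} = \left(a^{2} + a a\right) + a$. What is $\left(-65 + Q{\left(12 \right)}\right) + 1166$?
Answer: $1401$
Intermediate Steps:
$Q{\left(a \right)} = a + 2 a^{2}$ ($Q{\left(a \right)} = \left(a^{2} + a^{2}\right) + a = 2 a^{2} + a = a + 2 a^{2}$)
$\left(-65 + Q{\left(12 \right)}\right) + 1166 = \left(-65 + 12 \left(1 + 2 \cdot 12\right)\right) + 1166 = \left(-65 + 12 \left(1 + 24\right)\right) + 1166 = \left(-65 + 12 \cdot 25\right) + 1166 = \left(-65 + 300\right) + 1166 = 235 + 1166 = 1401$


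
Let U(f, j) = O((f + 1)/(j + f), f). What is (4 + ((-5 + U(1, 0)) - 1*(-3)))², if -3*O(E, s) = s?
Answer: 25/9 ≈ 2.7778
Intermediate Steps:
O(E, s) = -s/3
U(f, j) = -f/3
(4 + ((-5 + U(1, 0)) - 1*(-3)))² = (4 + ((-5 - ⅓*1) - 1*(-3)))² = (4 + ((-5 - ⅓) + 3))² = (4 + (-16/3 + 3))² = (4 - 7/3)² = (5/3)² = 25/9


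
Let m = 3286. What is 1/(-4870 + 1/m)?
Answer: -3286/16002819 ≈ -0.00020534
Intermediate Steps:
1/(-4870 + 1/m) = 1/(-4870 + 1/3286) = 1/(-16002819/3286) = -3286/16002819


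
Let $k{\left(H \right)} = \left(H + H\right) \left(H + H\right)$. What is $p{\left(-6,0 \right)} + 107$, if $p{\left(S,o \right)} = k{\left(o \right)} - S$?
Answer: $113$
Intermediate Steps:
$k{\left(H \right)} = 4 H^{2}$ ($k{\left(H \right)} = 2 H 2 H = 4 H^{2}$)
$p{\left(S,o \right)} = - S + 4 o^{2}$ ($p{\left(S,o \right)} = 4 o^{2} - S = - S + 4 o^{2}$)
$p{\left(-6,0 \right)} + 107 = \left(\left(-1\right) \left(-6\right) + 4 \cdot 0^{2}\right) + 107 = \left(6 + 4 \cdot 0\right) + 107 = \left(6 + 0\right) + 107 = 6 + 107 = 113$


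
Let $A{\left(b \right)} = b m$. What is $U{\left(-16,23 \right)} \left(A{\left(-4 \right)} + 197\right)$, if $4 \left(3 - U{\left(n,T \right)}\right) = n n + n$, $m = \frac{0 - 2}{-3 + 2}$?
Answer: $-10773$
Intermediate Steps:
$m = 2$ ($m = - \frac{2}{-1} = \left(-2\right) \left(-1\right) = 2$)
$A{\left(b \right)} = 2 b$ ($A{\left(b \right)} = b 2 = 2 b$)
$U{\left(n,T \right)} = 3 - \frac{n}{4} - \frac{n^{2}}{4}$ ($U{\left(n,T \right)} = 3 - \frac{n n + n}{4} = 3 - \frac{n^{2} + n}{4} = 3 - \frac{n + n^{2}}{4} = 3 - \left(\frac{n}{4} + \frac{n^{2}}{4}\right) = 3 - \frac{n}{4} - \frac{n^{2}}{4}$)
$U{\left(-16,23 \right)} \left(A{\left(-4 \right)} + 197\right) = \left(3 - -4 - \frac{\left(-16\right)^{2}}{4}\right) \left(2 \left(-4\right) + 197\right) = \left(3 + 4 - 64\right) \left(-8 + 197\right) = \left(3 + 4 - 64\right) 189 = \left(-57\right) 189 = -10773$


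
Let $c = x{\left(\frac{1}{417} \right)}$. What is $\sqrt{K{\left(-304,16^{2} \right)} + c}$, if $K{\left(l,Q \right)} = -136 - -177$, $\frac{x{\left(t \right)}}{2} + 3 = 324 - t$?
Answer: $\frac{\sqrt{118765353}}{417} \approx 26.134$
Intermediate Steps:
$x{\left(t \right)} = 642 - 2 t$ ($x{\left(t \right)} = -6 + 2 \left(324 - t\right) = -6 - \left(-648 + 2 t\right) = 642 - 2 t$)
$c = \frac{267712}{417}$ ($c = 642 - \frac{2}{417} = \frac{267712}{417} \approx 642.0$)
$K{\left(l,Q \right)} = 41$ ($K{\left(l,Q \right)} = -136 + 177 = 41$)
$\sqrt{K{\left(-304,16^{2} \right)} + c} = \sqrt{41 + \frac{267712}{417}} = \sqrt{\frac{284809}{417}} = \frac{\sqrt{118765353}}{417}$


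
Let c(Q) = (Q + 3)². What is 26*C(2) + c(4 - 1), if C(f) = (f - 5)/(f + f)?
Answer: 33/2 ≈ 16.500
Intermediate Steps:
c(Q) = (3 + Q)²
C(f) = (-5 + f)/(2*f) (C(f) = (-5 + f)/((2*f)) = (-5 + f)*(1/(2*f)) = (-5 + f)/(2*f))
26*C(2) + c(4 - 1) = 26*((½)*(-5 + 2)/2) + (3 + (4 - 1))² = 26*((½)*(½)*(-3)) + (3 + 3)² = 26*(-¾) + 6² = -39/2 + 36 = 33/2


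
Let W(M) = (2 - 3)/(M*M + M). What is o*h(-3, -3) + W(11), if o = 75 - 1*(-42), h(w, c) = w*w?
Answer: 138995/132 ≈ 1053.0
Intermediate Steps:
h(w, c) = w**2
o = 117 (o = 75 + 42 = 117)
W(M) = -1/(M + M**2) (W(M) = -1/(M**2 + M) = -1/(M + M**2))
o*h(-3, -3) + W(11) = 117*(-3)**2 - 1/(11*(1 + 11)) = 117*9 - 1*1/11/12 = 1053 - 1*1/11*1/12 = 1053 - 1/132 = 138995/132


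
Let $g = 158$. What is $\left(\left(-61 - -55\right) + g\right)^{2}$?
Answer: $23104$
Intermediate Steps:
$\left(\left(-61 - -55\right) + g\right)^{2} = \left(\left(-61 - -55\right) + 158\right)^{2} = \left(\left(-61 + 55\right) + 158\right)^{2} = \left(-6 + 158\right)^{2} = 152^{2} = 23104$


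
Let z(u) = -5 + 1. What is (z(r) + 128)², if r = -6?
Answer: 15376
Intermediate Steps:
z(u) = -4
(z(r) + 128)² = (-4 + 128)² = 124² = 15376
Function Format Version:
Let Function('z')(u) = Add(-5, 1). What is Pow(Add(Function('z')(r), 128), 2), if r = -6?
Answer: 15376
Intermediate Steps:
Function('z')(u) = -4
Pow(Add(Function('z')(r), 128), 2) = Pow(Add(-4, 128), 2) = Pow(124, 2) = 15376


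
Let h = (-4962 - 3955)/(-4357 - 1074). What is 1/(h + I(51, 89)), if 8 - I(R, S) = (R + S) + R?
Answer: -5431/984956 ≈ -0.0055140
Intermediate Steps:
I(R, S) = 8 - S - 2*R (I(R, S) = 8 - ((R + S) + R) = 8 - (S + 2*R) = 8 + (-S - 2*R) = 8 - S - 2*R)
h = 8917/5431 (h = -8917/(-5431) = -8917*(-1/5431) = 8917/5431 ≈ 1.6419)
1/(h + I(51, 89)) = 1/(8917/5431 + (8 - 1*89 - 2*51)) = 1/(8917/5431 + (8 - 89 - 102)) = 1/(8917/5431 - 183) = 1/(-984956/5431) = -5431/984956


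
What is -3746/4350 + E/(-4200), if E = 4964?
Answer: -20737/10150 ≈ -2.0431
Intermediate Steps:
-3746/4350 + E/(-4200) = -3746/4350 + 4964/(-4200) = -3746*1/4350 + 4964*(-1/4200) = -1873/2175 - 1241/1050 = -20737/10150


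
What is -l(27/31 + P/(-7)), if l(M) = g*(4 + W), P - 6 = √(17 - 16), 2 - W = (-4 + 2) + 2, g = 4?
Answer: -24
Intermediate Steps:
W = 2 (W = 2 - ((-4 + 2) + 2) = 2 - (-2 + 2) = 2 - 1*0 = 2 + 0 = 2)
P = 7 (P = 6 + √(17 - 16) = 6 + √1 = 6 + 1 = 7)
l(M) = 24 (l(M) = 4*(4 + 2) = 4*6 = 24)
-l(27/31 + P/(-7)) = -1*24 = -24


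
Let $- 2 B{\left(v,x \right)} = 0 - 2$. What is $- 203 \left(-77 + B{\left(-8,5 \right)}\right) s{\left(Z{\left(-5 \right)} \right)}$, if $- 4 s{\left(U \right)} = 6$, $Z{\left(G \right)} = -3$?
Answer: $-23142$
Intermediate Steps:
$B{\left(v,x \right)} = 1$ ($B{\left(v,x \right)} = - \frac{0 - 2}{2} = \left(- \frac{1}{2}\right) \left(-2\right) = 1$)
$s{\left(U \right)} = - \frac{3}{2}$ ($s{\left(U \right)} = \left(- \frac{1}{4}\right) 6 = - \frac{3}{2}$)
$- 203 \left(-77 + B{\left(-8,5 \right)}\right) s{\left(Z{\left(-5 \right)} \right)} = - 203 \left(-77 + 1\right) \left(- \frac{3}{2}\right) = \left(-203\right) \left(-76\right) \left(- \frac{3}{2}\right) = 15428 \left(- \frac{3}{2}\right) = -23142$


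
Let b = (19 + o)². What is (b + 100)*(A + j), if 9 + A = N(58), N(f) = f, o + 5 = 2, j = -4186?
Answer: -1472772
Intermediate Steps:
o = -3 (o = -5 + 2 = -3)
b = 256 (b = (19 - 3)² = 16² = 256)
A = 49 (A = -9 + 58 = 49)
(b + 100)*(A + j) = (256 + 100)*(49 - 4186) = 356*(-4137) = -1472772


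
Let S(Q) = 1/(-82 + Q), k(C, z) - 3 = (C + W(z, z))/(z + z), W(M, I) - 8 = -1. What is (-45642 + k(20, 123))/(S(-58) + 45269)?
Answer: -87322410/86614673 ≈ -1.0082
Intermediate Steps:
W(M, I) = 7 (W(M, I) = 8 - 1 = 7)
k(C, z) = 3 + (7 + C)/(2*z) (k(C, z) = 3 + (C + 7)/(z + z) = 3 + (7 + C)/((2*z)) = 3 + (7 + C)*(1/(2*z)) = 3 + (7 + C)/(2*z))
(-45642 + k(20, 123))/(S(-58) + 45269) = (-45642 + (1/2)*(7 + 20 + 6*123)/123)/(1/(-82 - 58) + 45269) = (-45642 + (1/2)*(1/123)*(7 + 20 + 738))/(1/(-140) + 45269) = (-45642 + (1/2)*(1/123)*765)/(-1/140 + 45269) = (-45642 + 255/82)/(6337659/140) = -3742389/82*140/6337659 = -87322410/86614673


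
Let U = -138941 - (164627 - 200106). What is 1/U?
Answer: -1/103462 ≈ -9.6654e-6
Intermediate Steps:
U = -103462 (U = -138941 - 1*(-35479) = -138941 + 35479 = -103462)
1/U = 1/(-103462) = -1/103462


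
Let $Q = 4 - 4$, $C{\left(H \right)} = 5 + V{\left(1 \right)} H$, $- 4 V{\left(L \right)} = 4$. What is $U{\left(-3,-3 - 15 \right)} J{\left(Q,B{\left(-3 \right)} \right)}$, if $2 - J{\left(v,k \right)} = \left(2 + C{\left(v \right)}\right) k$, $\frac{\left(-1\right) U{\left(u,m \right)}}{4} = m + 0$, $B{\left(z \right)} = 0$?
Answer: $144$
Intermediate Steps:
$V{\left(L \right)} = -1$ ($V{\left(L \right)} = \left(- \frac{1}{4}\right) 4 = -1$)
$U{\left(u,m \right)} = - 4 m$ ($U{\left(u,m \right)} = - 4 \left(m + 0\right) = - 4 m$)
$C{\left(H \right)} = 5 - H$
$Q = 0$ ($Q = 4 - 4 = 0$)
$J{\left(v,k \right)} = 2 - k \left(7 - v\right)$ ($J{\left(v,k \right)} = 2 - \left(2 - \left(-5 + v\right)\right) k = 2 - \left(7 - v\right) k = 2 - k \left(7 - v\right)$)
$U{\left(-3,-3 - 15 \right)} J{\left(Q,B{\left(-3 \right)} \right)} = - 4 \left(-3 - 15\right) \left(2 - 0 + 0 \cdot 0\right) = - 4 \left(-3 - 15\right) \left(2 + 0 + 0\right) = \left(-4\right) \left(-18\right) 2 = 72 \cdot 2 = 144$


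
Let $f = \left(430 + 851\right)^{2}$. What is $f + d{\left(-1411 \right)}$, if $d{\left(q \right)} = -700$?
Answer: $1640261$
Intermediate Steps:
$f = 1640961$ ($f = 1281^{2} = 1640961$)
$f + d{\left(-1411 \right)} = 1640961 - 700 = 1640261$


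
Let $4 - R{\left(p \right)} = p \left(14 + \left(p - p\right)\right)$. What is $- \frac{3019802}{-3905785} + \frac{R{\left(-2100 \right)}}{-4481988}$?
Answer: $\frac{3354967656059}{4376420375145} \approx 0.7666$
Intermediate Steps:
$R{\left(p \right)} = 4 - 14 p$ ($R{\left(p \right)} = 4 - p \left(14 + \left(p - p\right)\right) = 4 - p \left(14 + 0\right) = 4 - p 14 = 4 - 14 p$)
$- \frac{3019802}{-3905785} + \frac{R{\left(-2100 \right)}}{-4481988} = - \frac{3019802}{-3905785} + \frac{4 - -29400}{-4481988} = \left(-3019802\right) \left(- \frac{1}{3905785}\right) + \left(4 + 29400\right) \left(- \frac{1}{4481988}\right) = \frac{3019802}{3905785} + 29404 \left(- \frac{1}{4481988}\right) = \frac{3019802}{3905785} - \frac{7351}{1120497} = \frac{3354967656059}{4376420375145}$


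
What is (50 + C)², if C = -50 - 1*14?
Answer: 196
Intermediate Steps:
C = -64 (C = -50 - 14 = -64)
(50 + C)² = (50 - 64)² = (-14)² = 196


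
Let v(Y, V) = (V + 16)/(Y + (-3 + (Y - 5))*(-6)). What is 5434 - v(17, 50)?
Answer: 201124/37 ≈ 5435.8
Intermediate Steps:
v(Y, V) = (16 + V)/(48 - 5*Y) (v(Y, V) = (16 + V)/(Y + (-3 + (-5 + Y))*(-6)) = (16 + V)/(Y + (-8 + Y)*(-6)) = (16 + V)/(Y + (48 - 6*Y)) = (16 + V)/(48 - 5*Y))
5434 - v(17, 50) = 5434 - (-16 - 1*50)/(-48 + 5*17) = 5434 - (-16 - 50)/(-48 + 85) = 5434 - (-66)/37 = 5434 - 1*(-66/37) = 5434 + 66/37 = 201124/37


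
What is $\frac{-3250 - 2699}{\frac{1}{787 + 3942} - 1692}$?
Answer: $\frac{28132821}{8001467} \approx 3.516$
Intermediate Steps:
$\frac{-3250 - 2699}{\frac{1}{787 + 3942} - 1692} = - \frac{5949}{\frac{1}{4729} - 1692} = - \frac{5949}{- \frac{8001467}{4729}} = \left(-5949\right) \left(- \frac{4729}{8001467}\right) = \frac{28132821}{8001467}$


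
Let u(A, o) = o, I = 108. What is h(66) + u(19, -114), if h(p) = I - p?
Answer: -72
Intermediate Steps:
h(p) = 108 - p
h(66) + u(19, -114) = (108 - 1*66) - 114 = (108 - 66) - 114 = 42 - 114 = -72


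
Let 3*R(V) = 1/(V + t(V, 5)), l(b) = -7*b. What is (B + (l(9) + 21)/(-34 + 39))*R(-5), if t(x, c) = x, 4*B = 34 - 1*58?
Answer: 12/25 ≈ 0.48000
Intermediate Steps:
B = -6 (B = (34 - 1*58)/4 = (34 - 58)/4 = (1/4)*(-24) = -6)
R(V) = 1/(6*V) (R(V) = 1/(3*(V + V)) = 1/(3*((2*V))) = (1/(2*V))/3 = 1/(6*V))
(B + (l(9) + 21)/(-34 + 39))*R(-5) = (-6 + (-7*9 + 21)/(-34 + 39))*((1/6)/(-5)) = (-6 + (-63 + 21)/5)*((1/6)*(-1/5)) = (-6 - 42*1/5)*(-1/30) = (-6 - 42/5)*(-1/30) = -72/5*(-1/30) = 12/25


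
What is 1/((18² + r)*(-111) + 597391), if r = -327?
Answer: 1/597724 ≈ 1.6730e-6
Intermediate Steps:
1/((18² + r)*(-111) + 597391) = 1/((18² - 327)*(-111) + 597391) = 1/((324 - 327)*(-111) + 597391) = 1/(-3*(-111) + 597391) = 1/(333 + 597391) = 1/597724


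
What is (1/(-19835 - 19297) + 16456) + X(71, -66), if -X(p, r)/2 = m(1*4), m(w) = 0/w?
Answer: 643956191/39132 ≈ 16456.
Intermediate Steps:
m(w) = 0
X(p, r) = 0 (X(p, r) = -2*0 = 0)
(1/(-19835 - 19297) + 16456) + X(71, -66) = (1/(-19835 - 19297) + 16456) + 0 = (1/(-39132) + 16456) + 0 = (-1/39132 + 16456) + 0 = 643956191/39132 + 0 = 643956191/39132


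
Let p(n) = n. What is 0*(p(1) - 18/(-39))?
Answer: 0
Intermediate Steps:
0*(p(1) - 18/(-39)) = 0*(1 - 18/(-39)) = 0*(1 - 18*(-1/39)) = 0*(1 + 6/13) = 0*(19/13) = 0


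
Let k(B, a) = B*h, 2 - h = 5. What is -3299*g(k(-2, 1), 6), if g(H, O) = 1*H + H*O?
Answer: -138558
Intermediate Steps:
h = -3 (h = 2 - 1*5 = 2 - 5 = -3)
k(B, a) = -3*B (k(B, a) = B*(-3) = -3*B)
g(H, O) = H + H*O
-3299*g(k(-2, 1), 6) = -3299*(-3*(-2))*(1 + 6) = -19794*7 = -3299*42 = -138558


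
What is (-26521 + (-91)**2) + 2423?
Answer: -15817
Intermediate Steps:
(-26521 + (-91)**2) + 2423 = (-26521 + 8281) + 2423 = -18240 + 2423 = -15817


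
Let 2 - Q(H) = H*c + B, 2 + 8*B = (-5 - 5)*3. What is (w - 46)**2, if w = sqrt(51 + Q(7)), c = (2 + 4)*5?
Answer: 1963 - 276*I*sqrt(17) ≈ 1963.0 - 1138.0*I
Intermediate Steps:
c = 30 (c = 6*5 = 30)
B = -4 (B = -1/4 + ((-5 - 5)*3)/8 = -1/4 + (-10*3)/8 = -1/4 + (1/8)*(-30) = -1/4 - 15/4 = -4)
Q(H) = 6 - 30*H (Q(H) = 2 - (H*30 - 4) = 2 - (30*H - 4) = 2 - (-4 + 30*H) = 2 + (4 - 30*H) = 6 - 30*H)
w = 3*I*sqrt(17) (w = sqrt(51 + (6 - 30*7)) = sqrt(51 + (6 - 210)) = sqrt(51 - 204) = sqrt(-153) = 3*I*sqrt(17) ≈ 12.369*I)
(w - 46)**2 = (3*I*sqrt(17) - 46)**2 = (-46 + 3*I*sqrt(17))**2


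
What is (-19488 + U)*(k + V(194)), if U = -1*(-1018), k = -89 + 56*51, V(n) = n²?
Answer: -746243410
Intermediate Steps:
k = 2767 (k = -89 + 2856 = 2767)
U = 1018
(-19488 + U)*(k + V(194)) = (-19488 + 1018)*(2767 + 194²) = -18470*(2767 + 37636) = -18470*40403 = -746243410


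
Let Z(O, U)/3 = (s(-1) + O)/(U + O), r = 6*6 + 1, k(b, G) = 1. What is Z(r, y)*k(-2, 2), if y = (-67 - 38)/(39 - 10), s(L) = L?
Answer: 783/242 ≈ 3.2355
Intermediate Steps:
r = 37 (r = 36 + 1 = 37)
y = -105/29 ≈ -3.6207
Z(O, U) = 3*(-1 + O)/(O + U) (Z(O, U) = 3*((-1 + O)/(U + O)) = 3*((-1 + O)/(O + U)) = 3*(-1 + O)/(O + U))
Z(r, y)*k(-2, 2) = (3*(-1 + 37)/(37 - 105/29))*1 = (3*36/(968/29))*1 = (3*(29/968)*36)*1 = (783/242)*1 = 783/242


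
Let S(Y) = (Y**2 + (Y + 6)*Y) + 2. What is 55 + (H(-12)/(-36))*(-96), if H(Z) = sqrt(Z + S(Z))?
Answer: 55 + 8*sqrt(206)/3 ≈ 93.274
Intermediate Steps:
S(Y) = 2 + Y**2 + Y*(6 + Y) (S(Y) = (Y**2 + (6 + Y)*Y) + 2 = (Y**2 + Y*(6 + Y)) + 2 = 2 + Y**2 + Y*(6 + Y))
H(Z) = sqrt(2 + 2*Z**2 + 7*Z) (H(Z) = sqrt(Z + (2 + 2*Z**2 + 6*Z)) = sqrt(2 + 2*Z**2 + 7*Z))
55 + (H(-12)/(-36))*(-96) = 55 + (sqrt(2 + 2*(-12)**2 + 7*(-12))/(-36))*(-96) = 55 + (sqrt(2 + 2*144 - 84)*(-1/36))*(-96) = 55 + (sqrt(2 + 288 - 84)*(-1/36))*(-96) = 55 + (sqrt(206)*(-1/36))*(-96) = 55 - sqrt(206)/36*(-96) = 55 + 8*sqrt(206)/3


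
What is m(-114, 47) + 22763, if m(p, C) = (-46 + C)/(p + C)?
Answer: 1525120/67 ≈ 22763.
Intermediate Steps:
m(p, C) = (-46 + C)/(C + p)
m(-114, 47) + 22763 = (-46 + 47)/(47 - 114) + 22763 = 1/(-67) + 22763 = -1/67*1 + 22763 = -1/67 + 22763 = 1525120/67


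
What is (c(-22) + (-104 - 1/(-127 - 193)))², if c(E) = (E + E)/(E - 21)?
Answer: 2007653784889/189337600 ≈ 10604.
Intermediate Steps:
c(E) = 2*E/(-21 + E) (c(E) = (2*E)/(-21 + E) = 2*E/(-21 + E))
(c(-22) + (-104 - 1/(-127 - 193)))² = (2*(-22)/(-21 - 22) + (-104 - 1/(-127 - 193)))² = (2*(-22)/(-43) + (-104 - 1/(-320)))² = (2*(-22)*(-1/43) + (-104 - 1*(-1/320)))² = (44/43 + (-104 + 1/320))² = (44/43 - 33279/320)² = (-1416917/13760)² = 2007653784889/189337600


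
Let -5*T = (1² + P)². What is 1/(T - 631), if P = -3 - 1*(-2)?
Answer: -1/631 ≈ -0.0015848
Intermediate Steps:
P = -1 (P = -3 + 2 = -1)
T = 0 (T = -(1² - 1)²/5 = -(1 - 1)²/5 = -⅕*0² = -⅕*0 = 0)
1/(T - 631) = 1/(0 - 631) = 1/(-631) = -1/631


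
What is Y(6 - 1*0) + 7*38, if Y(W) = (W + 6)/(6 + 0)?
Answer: 268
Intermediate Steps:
Y(W) = 1 + W/6 (Y(W) = (6 + W)/6 = (6 + W)*(⅙) = 1 + W/6)
Y(6 - 1*0) + 7*38 = (1 + (6 - 1*0)/6) + 7*38 = (1 + (6 + 0)/6) + 266 = (1 + (⅙)*6) + 266 = (1 + 1) + 266 = 2 + 266 = 268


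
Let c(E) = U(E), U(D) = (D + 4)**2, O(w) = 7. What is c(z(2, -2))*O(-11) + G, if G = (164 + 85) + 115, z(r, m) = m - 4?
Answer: 392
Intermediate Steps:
z(r, m) = -4 + m
U(D) = (4 + D)**2
c(E) = (4 + E)**2
G = 364 (G = 249 + 115 = 364)
c(z(2, -2))*O(-11) + G = (4 + (-4 - 2))**2*7 + 364 = (4 - 6)**2*7 + 364 = (-2)**2*7 + 364 = 4*7 + 364 = 28 + 364 = 392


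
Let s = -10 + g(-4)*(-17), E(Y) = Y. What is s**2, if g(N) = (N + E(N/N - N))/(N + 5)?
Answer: 729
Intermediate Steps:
g(N) = 1/(5 + N) (g(N) = (N + (N/N - N))/(N + 5) = (N + (1 - N))/(5 + N) = 1/(5 + N))
s = -27 (s = -10 - 17/(5 - 4) = -10 - 17/1 = -10 + 1*(-17) = -10 - 17 = -27)
s**2 = (-27)**2 = 729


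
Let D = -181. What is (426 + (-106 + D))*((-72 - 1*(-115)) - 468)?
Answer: -59075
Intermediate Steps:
(426 + (-106 + D))*((-72 - 1*(-115)) - 468) = (426 + (-106 - 181))*((-72 - 1*(-115)) - 468) = (426 - 287)*((-72 + 115) - 468) = 139*(43 - 468) = 139*(-425) = -59075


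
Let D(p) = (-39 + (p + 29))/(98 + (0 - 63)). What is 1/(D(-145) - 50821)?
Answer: -7/355778 ≈ -1.9675e-5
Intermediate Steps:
D(p) = -2/7 + p/35 (D(p) = (-39 + (29 + p))/(98 - 63) = (-10 + p)/35 = (-10 + p)*(1/35) = -2/7 + p/35)
1/(D(-145) - 50821) = 1/((-2/7 + (1/35)*(-145)) - 50821) = 1/((-2/7 - 29/7) - 50821) = 1/(-31/7 - 50821) = 1/(-355778/7) = -7/355778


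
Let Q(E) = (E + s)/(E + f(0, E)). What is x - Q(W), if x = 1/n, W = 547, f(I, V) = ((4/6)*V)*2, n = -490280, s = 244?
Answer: -166205467/268183160 ≈ -0.61975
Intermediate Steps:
f(I, V) = 4*V/3 (f(I, V) = ((4*(⅙))*V)*2 = (2*V/3)*2 = 4*V/3)
Q(E) = 3*(244 + E)/(7*E) (Q(E) = (E + 244)/(E + 4*E/3) = (244 + E)/((7*E/3)) = (244 + E)*(3/(7*E)) = 3*(244 + E)/(7*E))
x = -1/490280 (x = 1/(-490280) = -1/490280 ≈ -2.0397e-6)
x - Q(W) = -1/490280 - 3*(244 + 547)/(7*547) = -1/490280 - 3*791/(7*547) = -1/490280 - 1*339/547 = -1/490280 - 339/547 = -166205467/268183160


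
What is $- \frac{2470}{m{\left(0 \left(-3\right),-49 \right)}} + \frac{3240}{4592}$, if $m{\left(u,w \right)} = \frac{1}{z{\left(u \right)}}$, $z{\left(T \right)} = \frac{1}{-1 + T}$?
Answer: $\frac{1418185}{574} \approx 2470.7$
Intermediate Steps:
$m{\left(u,w \right)} = -1 + u$ ($m{\left(u,w \right)} = \frac{1}{\frac{1}{-1 + u}} = -1 + u$)
$- \frac{2470}{m{\left(0 \left(-3\right),-49 \right)}} + \frac{3240}{4592} = - \frac{2470}{-1 + 0 \left(-3\right)} + \frac{3240}{4592} = - \frac{2470}{-1 + 0} + 3240 \cdot \frac{1}{4592} = - \frac{2470}{-1} + \frac{405}{574} = \left(-2470\right) \left(-1\right) + \frac{405}{574} = 2470 + \frac{405}{574} = \frac{1418185}{574}$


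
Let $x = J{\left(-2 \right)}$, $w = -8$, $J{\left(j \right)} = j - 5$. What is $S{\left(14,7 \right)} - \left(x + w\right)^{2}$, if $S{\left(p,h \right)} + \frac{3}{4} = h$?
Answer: $- \frac{875}{4} \approx -218.75$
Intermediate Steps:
$J{\left(j \right)} = -5 + j$ ($J{\left(j \right)} = j - 5 = -5 + j$)
$x = -7$ ($x = -5 - 2 = -7$)
$S{\left(p,h \right)} = - \frac{3}{4} + h$
$S{\left(14,7 \right)} - \left(x + w\right)^{2} = \left(- \frac{3}{4} + 7\right) - \left(-7 - 8\right)^{2} = \frac{25}{4} - \left(-15\right)^{2} = \frac{25}{4} - 225 = - \frac{875}{4}$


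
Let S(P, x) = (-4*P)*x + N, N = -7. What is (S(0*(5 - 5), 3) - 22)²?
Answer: 841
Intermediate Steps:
S(P, x) = -7 - 4*P*x (S(P, x) = (-4*P)*x - 7 = -4*P*x - 7 = -7 - 4*P*x)
(S(0*(5 - 5), 3) - 22)² = ((-7 - 4*0*(5 - 5)*3) - 22)² = ((-7 - 4*0*0*3) - 22)² = ((-7 - 4*0*3) - 22)² = ((-7 + 0) - 22)² = (-7 - 22)² = (-29)² = 841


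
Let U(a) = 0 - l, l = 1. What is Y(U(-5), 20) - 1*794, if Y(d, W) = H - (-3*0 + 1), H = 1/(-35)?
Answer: -27826/35 ≈ -795.03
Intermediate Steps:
U(a) = -1 (U(a) = 0 - 1*1 = 0 - 1 = -1)
H = -1/35 ≈ -0.028571
Y(d, W) = -36/35 (Y(d, W) = -1/35 - (-3*0 + 1) = -1/35 - (0 + 1) = -1/35 - 1*1 = -1/35 - 1 = -36/35)
Y(U(-5), 20) - 1*794 = -36/35 - 1*794 = -36/35 - 794 = -27826/35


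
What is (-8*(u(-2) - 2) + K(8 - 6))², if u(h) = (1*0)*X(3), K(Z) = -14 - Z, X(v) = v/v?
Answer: 0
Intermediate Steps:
X(v) = 1
u(h) = 0 (u(h) = (1*0)*1 = 0*1 = 0)
(-8*(u(-2) - 2) + K(8 - 6))² = (-8*(0 - 2) + (-14 - (8 - 6)))² = (-8*(-2) + (-14 - 1*2))² = (16 + (-14 - 2))² = (16 - 16)² = 0² = 0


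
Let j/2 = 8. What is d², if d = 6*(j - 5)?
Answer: 4356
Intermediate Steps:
j = 16 (j = 2*8 = 16)
d = 66 (d = 6*(16 - 5) = 6*11 = 66)
d² = 66² = 4356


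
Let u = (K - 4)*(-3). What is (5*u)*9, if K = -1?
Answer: 675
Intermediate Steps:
u = 15 (u = (-1 - 4)*(-3) = -5*(-3) = 15)
(5*u)*9 = (5*15)*9 = 75*9 = 675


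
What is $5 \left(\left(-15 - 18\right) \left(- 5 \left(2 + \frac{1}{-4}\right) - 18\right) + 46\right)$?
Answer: $\frac{18575}{4} \approx 4643.8$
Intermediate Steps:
$5 \left(\left(-15 - 18\right) \left(- 5 \left(2 + \frac{1}{-4}\right) - 18\right) + 46\right) = 5 \left(- 33 \left(- 5 \left(2 - \frac{1}{4}\right) - 18\right) + 46\right) = 5 \left(- 33 \left(\left(-5\right) \frac{7}{4} - 18\right) + 46\right) = 5 \left(- 33 \left(- \frac{35}{4} - 18\right) + 46\right) = 5 \left(\left(-33\right) \left(- \frac{107}{4}\right) + 46\right) = 5 \left(\frac{3531}{4} + 46\right) = 5 \cdot \frac{3715}{4} = \frac{18575}{4}$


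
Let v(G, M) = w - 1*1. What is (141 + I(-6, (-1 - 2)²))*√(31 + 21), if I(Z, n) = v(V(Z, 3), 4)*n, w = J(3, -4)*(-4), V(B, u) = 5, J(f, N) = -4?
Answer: 552*√13 ≈ 1990.3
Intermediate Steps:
w = 16 (w = -4*(-4) = 16)
v(G, M) = 15 (v(G, M) = 16 - 1*1 = 16 - 1 = 15)
I(Z, n) = 15*n
(141 + I(-6, (-1 - 2)²))*√(31 + 21) = (141 + 15*(-1 - 2)²)*√(31 + 21) = (141 + 15*(-3)²)*√52 = (141 + 15*9)*(2*√13) = (141 + 135)*(2*√13) = 276*(2*√13) = 552*√13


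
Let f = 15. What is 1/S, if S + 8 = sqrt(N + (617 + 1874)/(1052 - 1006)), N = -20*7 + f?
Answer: -368/6203 - I*sqrt(149914)/6203 ≈ -0.059326 - 0.062419*I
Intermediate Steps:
N = -125 (N = -20*7 + 15 = -140 + 15 = -125)
S = -8 + I*sqrt(149914)/46 (S = -8 + sqrt(-125 + (617 + 1874)/(1052 - 1006)) = -8 + sqrt(-125 + 2491/46) = -8 + sqrt(-3259/46) = -8 + I*sqrt(149914)/46 ≈ -8.0 + 8.4171*I)
1/S = 1/(-8 + I*sqrt(149914)/46)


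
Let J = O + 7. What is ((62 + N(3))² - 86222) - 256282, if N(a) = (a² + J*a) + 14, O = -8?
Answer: -335780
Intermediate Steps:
J = -1 (J = -8 + 7 = -1)
N(a) = 14 + a² - a (N(a) = (a² - a) + 14 = 14 + a² - a)
((62 + N(3))² - 86222) - 256282 = ((62 + (14 + 3² - 1*3))² - 86222) - 256282 = ((62 + (14 + 9 - 3))² - 86222) - 256282 = ((62 + 20)² - 86222) - 256282 = (82² - 86222) - 256282 = (6724 - 86222) - 256282 = -79498 - 256282 = -335780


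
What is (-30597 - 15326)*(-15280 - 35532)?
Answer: 2333439476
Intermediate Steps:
(-30597 - 15326)*(-15280 - 35532) = -45923*(-50812) = 2333439476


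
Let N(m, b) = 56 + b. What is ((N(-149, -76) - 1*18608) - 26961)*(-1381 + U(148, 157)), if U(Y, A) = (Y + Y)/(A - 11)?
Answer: 4589216685/73 ≈ 6.2866e+7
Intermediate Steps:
U(Y, A) = 2*Y/(-11 + A) (U(Y, A) = (2*Y)/(-11 + A) = 2*Y/(-11 + A))
((N(-149, -76) - 1*18608) - 26961)*(-1381 + U(148, 157)) = (((56 - 76) - 1*18608) - 26961)*(-1381 + 2*148/(-11 + 157)) = ((-20 - 18608) - 26961)*(-1381 + 2*148/146) = (-18628 - 26961)*(-1381 + 2*148*(1/146)) = -45589*(-1381 + 148/73) = -45589*(-100665/73) = 4589216685/73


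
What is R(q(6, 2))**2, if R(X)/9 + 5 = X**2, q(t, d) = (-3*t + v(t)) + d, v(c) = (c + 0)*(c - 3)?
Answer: 81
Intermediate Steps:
v(c) = c*(-3 + c)
q(t, d) = d - 3*t + t*(-3 + t) (q(t, d) = (-3*t + t*(-3 + t)) + d = d - 3*t + t*(-3 + t))
R(X) = -45 + 9*X**2
R(q(6, 2))**2 = (-45 + 9*(2 + 6**2 - 6*6)**2)**2 = (-45 + 9*(2 + 36 - 36)**2)**2 = (-45 + 9*2**2)**2 = (-45 + 9*4)**2 = (-45 + 36)**2 = (-9)**2 = 81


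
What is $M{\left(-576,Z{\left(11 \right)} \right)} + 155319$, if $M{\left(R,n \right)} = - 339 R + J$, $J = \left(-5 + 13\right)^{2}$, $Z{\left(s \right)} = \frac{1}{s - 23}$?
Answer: $350647$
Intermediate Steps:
$Z{\left(s \right)} = \frac{1}{-23 + s}$
$J = 64$ ($J = 8^{2} = 64$)
$M{\left(R,n \right)} = 64 - 339 R$ ($M{\left(R,n \right)} = - 339 R + 64 = 64 - 339 R$)
$M{\left(-576,Z{\left(11 \right)} \right)} + 155319 = \left(64 - -195264\right) + 155319 = \left(64 + 195264\right) + 155319 = 195328 + 155319 = 350647$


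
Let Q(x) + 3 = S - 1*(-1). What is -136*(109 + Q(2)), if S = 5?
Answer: -15232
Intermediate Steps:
Q(x) = 3 (Q(x) = -3 + (5 - 1*(-1)) = -3 + (5 + 1) = -3 + 6 = 3)
-136*(109 + Q(2)) = -136*(109 + 3) = -136*112 = -15232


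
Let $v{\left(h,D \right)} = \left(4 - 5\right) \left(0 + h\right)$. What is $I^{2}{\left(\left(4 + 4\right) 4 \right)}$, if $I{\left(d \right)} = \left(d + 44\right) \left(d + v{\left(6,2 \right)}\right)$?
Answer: $3904576$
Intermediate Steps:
$v{\left(h,D \right)} = - h$
$I{\left(d \right)} = \left(-6 + d\right) \left(44 + d\right)$ ($I{\left(d \right)} = \left(d + 44\right) \left(d - 6\right) = \left(44 + d\right) \left(d - 6\right) = \left(44 + d\right) \left(-6 + d\right) = \left(-6 + d\right) \left(44 + d\right)$)
$I^{2}{\left(\left(4 + 4\right) 4 \right)} = \left(-264 + \left(\left(4 + 4\right) 4\right)^{2} + 38 \left(4 + 4\right) 4\right)^{2} = \left(-264 + \left(8 \cdot 4\right)^{2} + 38 \cdot 8 \cdot 4\right)^{2} = \left(-264 + 32^{2} + 38 \cdot 32\right)^{2} = \left(-264 + 1024 + 1216\right)^{2} = 1976^{2} = 3904576$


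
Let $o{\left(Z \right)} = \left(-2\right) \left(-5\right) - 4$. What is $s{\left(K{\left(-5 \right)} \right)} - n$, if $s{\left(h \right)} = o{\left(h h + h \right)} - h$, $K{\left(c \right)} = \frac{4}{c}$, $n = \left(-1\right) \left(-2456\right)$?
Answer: $- \frac{12246}{5} \approx -2449.2$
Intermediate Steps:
$n = 2456$
$o{\left(Z \right)} = 6$ ($o{\left(Z \right)} = 10 - 4 = 6$)
$s{\left(h \right)} = 6 - h$
$s{\left(K{\left(-5 \right)} \right)} - n = \left(6 - \frac{4}{-5}\right) - 2456 = \left(6 - 4 \left(- \frac{1}{5}\right)\right) - 2456 = \left(6 - - \frac{4}{5}\right) - 2456 = \left(6 + \frac{4}{5}\right) - 2456 = \frac{34}{5} - 2456 = - \frac{12246}{5}$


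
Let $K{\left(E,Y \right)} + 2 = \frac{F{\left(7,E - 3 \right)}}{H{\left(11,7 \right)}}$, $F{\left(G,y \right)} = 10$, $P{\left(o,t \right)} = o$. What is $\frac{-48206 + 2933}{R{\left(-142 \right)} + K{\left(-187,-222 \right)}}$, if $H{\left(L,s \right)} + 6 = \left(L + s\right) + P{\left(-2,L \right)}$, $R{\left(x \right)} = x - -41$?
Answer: $\frac{15091}{34} \approx 443.85$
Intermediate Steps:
$R{\left(x \right)} = 41 + x$ ($R{\left(x \right)} = x + 41 = 41 + x$)
$H{\left(L,s \right)} = -8 + L + s$ ($H{\left(L,s \right)} = -6 - \left(2 - L - s\right) = -6 + \left(-2 + L + s\right) = -8 + L + s$)
$K{\left(E,Y \right)} = -1$ ($K{\left(E,Y \right)} = -2 + \frac{10}{-8 + 11 + 7} = -2 + \frac{10}{10} = -2 + 10 \cdot \frac{1}{10} = -2 + 1 = -1$)
$\frac{-48206 + 2933}{R{\left(-142 \right)} + K{\left(-187,-222 \right)}} = \frac{-48206 + 2933}{\left(41 - 142\right) - 1} = - \frac{45273}{-101 - 1} = - \frac{45273}{-102} = \left(-45273\right) \left(- \frac{1}{102}\right) = \frac{15091}{34}$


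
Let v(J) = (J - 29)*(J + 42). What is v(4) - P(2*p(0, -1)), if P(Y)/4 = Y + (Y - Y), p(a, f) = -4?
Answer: -1118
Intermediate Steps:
v(J) = (-29 + J)*(42 + J)
P(Y) = 4*Y (P(Y) = 4*(Y + (Y - Y)) = 4*(Y + 0) = 4*Y)
v(4) - P(2*p(0, -1)) = (-1218 + 4² + 13*4) - 4*2*(-4) = (-1218 + 16 + 52) - 4*(-8) = -1150 - 1*(-32) = -1150 + 32 = -1118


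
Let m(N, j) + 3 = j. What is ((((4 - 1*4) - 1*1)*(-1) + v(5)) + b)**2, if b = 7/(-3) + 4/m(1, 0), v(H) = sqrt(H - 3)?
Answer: 82/9 - 16*sqrt(2)/3 ≈ 1.5686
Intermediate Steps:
m(N, j) = -3 + j
v(H) = sqrt(-3 + H)
b = -11/3 (b = 7/(-3) + 4/(-3 + 0) = 7*(-1/3) + 4/(-3) = -7/3 + 4*(-1/3) = -7/3 - 4/3 = -11/3 ≈ -3.6667)
((((4 - 1*4) - 1*1)*(-1) + v(5)) + b)**2 = ((((4 - 1*4) - 1*1)*(-1) + sqrt(-3 + 5)) - 11/3)**2 = ((((4 - 4) - 1)*(-1) + sqrt(2)) - 11/3)**2 = (((0 - 1)*(-1) + sqrt(2)) - 11/3)**2 = ((-1*(-1) + sqrt(2)) - 11/3)**2 = ((1 + sqrt(2)) - 11/3)**2 = (-8/3 + sqrt(2))**2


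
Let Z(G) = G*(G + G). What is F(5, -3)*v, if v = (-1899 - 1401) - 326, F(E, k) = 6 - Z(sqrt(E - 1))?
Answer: 7252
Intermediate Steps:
Z(G) = 2*G**2 (Z(G) = G*(2*G) = 2*G**2)
F(E, k) = 8 - 2*E (F(E, k) = 6 - 2*(sqrt(E - 1))**2 = 6 - 2*(sqrt(-1 + E))**2 = 6 - 2*(-1 + E) = 6 - (-2 + 2*E) = 6 + (2 - 2*E) = 8 - 2*E)
v = -3626 (v = -3300 - 326 = -3626)
F(5, -3)*v = (8 - 2*5)*(-3626) = (8 - 10)*(-3626) = -2*(-3626) = 7252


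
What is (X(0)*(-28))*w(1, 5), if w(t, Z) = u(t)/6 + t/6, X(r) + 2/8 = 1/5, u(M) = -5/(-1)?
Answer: 7/5 ≈ 1.4000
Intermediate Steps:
u(M) = 5 (u(M) = -5*(-1) = 5)
X(r) = -1/20 (X(r) = -¼ + 1/5 = -¼ + ⅕ = -1/20)
w(t, Z) = ⅚ + t/6 (w(t, Z) = 5/6 + t/6 = 5*(⅙) + t*(⅙) = ⅚ + t/6)
(X(0)*(-28))*w(1, 5) = (-1/20*(-28))*(⅚ + (⅙)*1) = 7*(⅚ + ⅙)/5 = (7/5)*1 = 7/5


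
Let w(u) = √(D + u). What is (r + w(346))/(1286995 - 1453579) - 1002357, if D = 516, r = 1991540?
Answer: -41744657507/41646 - √862/166584 ≈ -1.0024e+6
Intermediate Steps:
w(u) = √(516 + u)
(r + w(346))/(1286995 - 1453579) - 1002357 = (1991540 + √(516 + 346))/(1286995 - 1453579) - 1002357 = (1991540 + √862)/(-166584) - 1002357 = (1991540 + √862)*(-1/166584) - 1002357 = (-497885/41646 - √862/166584) - 1002357 = -41744657507/41646 - √862/166584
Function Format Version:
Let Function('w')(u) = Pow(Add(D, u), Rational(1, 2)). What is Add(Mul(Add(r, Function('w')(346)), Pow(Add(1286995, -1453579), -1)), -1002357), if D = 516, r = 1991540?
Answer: Add(Rational(-41744657507, 41646), Mul(Rational(-1, 166584), Pow(862, Rational(1, 2)))) ≈ -1.0024e+6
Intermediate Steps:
Function('w')(u) = Pow(Add(516, u), Rational(1, 2))
Add(Mul(Add(r, Function('w')(346)), Pow(Add(1286995, -1453579), -1)), -1002357) = Add(Mul(Add(1991540, Pow(Add(516, 346), Rational(1, 2))), Pow(Add(1286995, -1453579), -1)), -1002357) = Add(Mul(Add(1991540, Pow(862, Rational(1, 2))), Pow(-166584, -1)), -1002357) = Add(Mul(Add(1991540, Pow(862, Rational(1, 2))), Rational(-1, 166584)), -1002357) = Add(Add(Rational(-497885, 41646), Mul(Rational(-1, 166584), Pow(862, Rational(1, 2)))), -1002357) = Add(Rational(-41744657507, 41646), Mul(Rational(-1, 166584), Pow(862, Rational(1, 2))))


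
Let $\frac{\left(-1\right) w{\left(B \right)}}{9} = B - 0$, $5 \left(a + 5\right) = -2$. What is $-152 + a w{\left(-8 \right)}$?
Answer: $- \frac{2704}{5} \approx -540.8$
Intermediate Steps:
$a = - \frac{27}{5}$ ($a = -5 + \frac{1}{5} \left(-2\right) = -5 - \frac{2}{5} = - \frac{27}{5} \approx -5.4$)
$w{\left(B \right)} = - 9 B$ ($w{\left(B \right)} = - 9 \left(B - 0\right) = - 9 \left(B + 0\right) = - 9 B$)
$-152 + a w{\left(-8 \right)} = -152 - \frac{27 \left(\left(-9\right) \left(-8\right)\right)}{5} = -152 - \frac{1944}{5} = - \frac{2704}{5}$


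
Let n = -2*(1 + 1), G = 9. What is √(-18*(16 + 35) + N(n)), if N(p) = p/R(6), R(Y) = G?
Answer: I*√8266/3 ≈ 30.306*I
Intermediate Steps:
R(Y) = 9
n = -4 (n = -2*2 = -4)
N(p) = p/9
√(-18*(16 + 35) + N(n)) = √(-18*(16 + 35) + (⅑)*(-4)) = √(-18*51 - 4/9) = √(-918 - 4/9) = √(-8266/9) = I*√8266/3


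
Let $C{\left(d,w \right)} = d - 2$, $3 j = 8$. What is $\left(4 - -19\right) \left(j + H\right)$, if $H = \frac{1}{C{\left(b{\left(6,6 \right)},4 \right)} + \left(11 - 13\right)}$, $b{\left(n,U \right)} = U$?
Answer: $\frac{437}{6} \approx 72.833$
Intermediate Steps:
$j = \frac{8}{3}$ ($j = \frac{1}{3} \cdot 8 = \frac{8}{3} \approx 2.6667$)
$C{\left(d,w \right)} = -2 + d$
$H = \frac{1}{2}$ ($H = \frac{1}{\left(-2 + 6\right) + \left(11 - 13\right)} = \frac{1}{4 + \left(11 - 13\right)} = \frac{1}{4 - 2} = \frac{1}{2} \approx 0.5$)
$\left(4 - -19\right) \left(j + H\right) = \left(4 - -19\right) \left(\frac{8}{3} + \frac{1}{2}\right) = \left(4 + 19\right) \frac{19}{6} = 23 \cdot \frac{19}{6} = \frac{437}{6}$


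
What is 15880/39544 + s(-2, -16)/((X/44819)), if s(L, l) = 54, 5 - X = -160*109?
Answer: 3999268481/28743545 ≈ 139.14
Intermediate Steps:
X = 17445 (X = 5 - (-160)*109 = 5 - 1*(-17440) = 5 + 17440 = 17445)
15880/39544 + s(-2, -16)/((X/44819)) = 15880/39544 + 54/((17445/44819)) = 15880*(1/39544) + 54/((17445*(1/44819))) = 1985/4943 + 54/(17445/44819) = 1985/4943 + 54*(44819/17445) = 1985/4943 + 806742/5815 = 3999268481/28743545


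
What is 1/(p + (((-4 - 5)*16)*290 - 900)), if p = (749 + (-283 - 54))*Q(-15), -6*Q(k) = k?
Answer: -1/41630 ≈ -2.4021e-5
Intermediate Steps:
Q(k) = -k/6
p = 1030 (p = (749 + (-283 - 54))*(-1/6*(-15)) = (749 - 337)*(5/2) = 412*(5/2) = 1030)
1/(p + (((-4 - 5)*16)*290 - 900)) = 1/(1030 + (((-4 - 5)*16)*290 - 900)) = 1/(1030 + (-9*16*290 - 900)) = 1/(1030 + (-144*290 - 900)) = 1/(1030 + (-41760 - 900)) = 1/(1030 - 42660) = 1/(-41630) = -1/41630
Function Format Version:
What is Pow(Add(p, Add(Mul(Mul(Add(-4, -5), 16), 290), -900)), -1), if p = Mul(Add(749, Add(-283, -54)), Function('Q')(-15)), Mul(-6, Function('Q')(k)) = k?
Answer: Rational(-1, 41630) ≈ -2.4021e-5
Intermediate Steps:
Function('Q')(k) = Mul(Rational(-1, 6), k)
p = 1030 (p = Mul(Add(749, Add(-283, -54)), Mul(Rational(-1, 6), -15)) = Mul(Add(749, -337), Rational(5, 2)) = Mul(412, Rational(5, 2)) = 1030)
Pow(Add(p, Add(Mul(Mul(Add(-4, -5), 16), 290), -900)), -1) = Pow(Add(1030, Add(Mul(Mul(Add(-4, -5), 16), 290), -900)), -1) = Pow(Add(1030, Add(Mul(Mul(-9, 16), 290), -900)), -1) = Pow(Add(1030, Add(Mul(-144, 290), -900)), -1) = Pow(Add(1030, Add(-41760, -900)), -1) = Pow(Add(1030, -42660), -1) = Pow(-41630, -1) = Rational(-1, 41630)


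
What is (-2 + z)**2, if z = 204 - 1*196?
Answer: 36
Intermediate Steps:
z = 8 (z = 204 - 196 = 8)
(-2 + z)**2 = (-2 + 8)**2 = 6**2 = 36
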